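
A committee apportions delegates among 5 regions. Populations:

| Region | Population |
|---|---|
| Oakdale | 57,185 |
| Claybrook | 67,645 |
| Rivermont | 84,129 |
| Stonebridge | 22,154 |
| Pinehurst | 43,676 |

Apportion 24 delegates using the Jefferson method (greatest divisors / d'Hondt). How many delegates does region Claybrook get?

6

Standard divisor 274789/24 ≈ 11449.542; standard quotas: Oakdale 4.995, Claybrook 5.908, Rivermont 7.348, Stonebridge 1.935, Pinehurst 3.815.
Rounding down gives 4, 5, 7, 1, 3 = 20 seats, so the divisor must be adjusted.
With modified divisor 10700: modified quotas Oakdale 5.344, Claybrook 6.322, Rivermont 7.863, Stonebridge 2.070, Pinehurst 4.082.
Rounding down: Oakdale 5, Claybrook 6, Rivermont 7, Stonebridge 2, Pinehurst 4 (total 24).
Claybrook receives 6.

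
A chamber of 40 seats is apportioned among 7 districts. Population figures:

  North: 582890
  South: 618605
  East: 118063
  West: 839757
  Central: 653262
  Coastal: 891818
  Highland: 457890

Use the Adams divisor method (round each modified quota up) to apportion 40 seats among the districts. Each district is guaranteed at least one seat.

Standard divisor 4162285/40 ≈ 104057.125; standard quotas: North 5.602, South 5.945, East 1.135, West 8.070, Central 6.278, Coastal 8.570, Highland 4.400.
Rounding up gives 6, 6, 2, 9, 7, 9, 5 = 44 seats, so the divisor must be adjusted.
With modified divisor 115500: modified quotas North 5.047, South 5.356, East 1.022, West 7.271, Central 5.656, Coastal 7.721, Highland 3.964.
Rounding up: North 6, South 6, East 2, West 8, Central 6, Coastal 8, Highland 4 (total 40).

North 6, South 6, East 2, West 8, Central 6, Coastal 8, Highland 4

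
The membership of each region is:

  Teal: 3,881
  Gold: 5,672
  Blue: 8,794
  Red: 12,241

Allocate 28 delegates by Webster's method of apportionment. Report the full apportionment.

Teal 4, Gold 5, Blue 8, Red 11

Standard divisor 30588/28 ≈ 1092.429; standard quotas: Teal 3.553, Gold 5.192, Blue 8.050, Red 11.205.
Rounding to the nearest integer gives Teal 4, Gold 5, Blue 8, Red 11 — total 28, matching the house size, so no adjustment is needed.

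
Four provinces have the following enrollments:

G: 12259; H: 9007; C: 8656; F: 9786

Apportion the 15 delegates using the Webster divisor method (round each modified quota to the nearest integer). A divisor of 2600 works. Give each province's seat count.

G: 5, H: 3, C: 3, F: 4

With modified divisor 2600: modified quotas G 4.715, H 3.464, C 3.329, F 3.764.
Rounding to the nearest integer: G 5, H 3, C 3, F 4 (total 15).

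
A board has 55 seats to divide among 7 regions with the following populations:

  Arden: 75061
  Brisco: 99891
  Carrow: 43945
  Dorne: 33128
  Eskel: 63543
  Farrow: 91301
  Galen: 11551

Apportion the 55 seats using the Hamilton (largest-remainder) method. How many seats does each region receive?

Standard divisor: 418420 ÷ 55 ≈ 7607.636.
Standard quotas: Arden 9.8665, Brisco 13.1304, Carrow 5.7764, Dorne 4.3546, Eskel 8.3525, Farrow 12.0012, Galen 1.5183.
Lower quotas: Arden 9, Brisco 13, Carrow 5, Dorne 4, Eskel 8, Farrow 12, Galen 1 (sum 52, leaving 3 seats).
Remainders in descending order: Arden 0.8665, Carrow 0.7764, Galen 0.5183, Dorne 0.3546, Eskel 0.3525, Brisco 0.1304, Farrow 0.0012.
Largest remainders: Arden, Carrow, Galen receive the extra seats.

Arden: 10, Brisco: 13, Carrow: 6, Dorne: 4, Eskel: 8, Farrow: 12, Galen: 2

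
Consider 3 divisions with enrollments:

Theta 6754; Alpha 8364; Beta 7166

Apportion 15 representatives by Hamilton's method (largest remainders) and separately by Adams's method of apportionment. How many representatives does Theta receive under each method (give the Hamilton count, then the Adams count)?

Hamilton: Theta 4, Alpha 6, Beta 5.
Adams: Theta 5, Alpha 5, Beta 5.
Theta gets 4 under Hamilton and 5 under Adams.

4 and 5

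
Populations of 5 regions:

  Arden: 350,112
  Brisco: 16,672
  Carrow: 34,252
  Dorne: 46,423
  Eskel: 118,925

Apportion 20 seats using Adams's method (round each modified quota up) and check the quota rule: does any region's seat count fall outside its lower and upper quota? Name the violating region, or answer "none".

Standard quotas: Arden 12.363, Brisco 0.589, Carrow 1.209, Dorne 1.639, Eskel 4.199.
Adams allocation: Arden 11, Brisco 1, Carrow 2, Dorne 2, Eskel 4.
Arden has quota 12.363 (lower 12, upper 13) but receives 11 — outside the quota interval.

Arden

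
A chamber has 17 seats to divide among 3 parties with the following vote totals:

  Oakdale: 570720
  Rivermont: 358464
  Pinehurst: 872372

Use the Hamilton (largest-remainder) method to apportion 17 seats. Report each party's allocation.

Oakdale 6, Rivermont 3, Pinehurst 8

Standard divisor: 1801556 ÷ 17 ≈ 105973.882.
Standard quotas: Oakdale 5.3855, Rivermont 3.3826, Pinehurst 8.2320.
Lower quotas: Oakdale 5, Rivermont 3, Pinehurst 8 (sum 16, leaving 1 seat).
Remainders in descending order: Oakdale 0.3855, Rivermont 0.3826, Pinehurst 0.2320.
The surplus seat goes to Oakdale.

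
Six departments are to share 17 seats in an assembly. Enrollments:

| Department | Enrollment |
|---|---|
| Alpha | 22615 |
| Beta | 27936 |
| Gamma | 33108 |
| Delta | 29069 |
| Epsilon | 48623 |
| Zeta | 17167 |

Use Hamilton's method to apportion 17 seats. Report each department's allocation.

Alpha: 2, Beta: 3, Gamma: 3, Delta: 3, Epsilon: 4, Zeta: 2

Standard divisor: 178518 ÷ 17 ≈ 10501.059.
Standard quotas: Alpha 2.1536, Beta 2.6603, Gamma 3.1528, Delta 2.7682, Epsilon 4.6303, Zeta 1.6348.
Lower quotas: Alpha 2, Beta 2, Gamma 3, Delta 2, Epsilon 4, Zeta 1 (sum 14, leaving 3 seats).
Remainders in descending order: Delta 0.7682, Beta 0.6603, Zeta 0.6348, Epsilon 0.6303, Alpha 0.1536, Gamma 0.1528.
The surplus seats go to Delta, Beta, Zeta.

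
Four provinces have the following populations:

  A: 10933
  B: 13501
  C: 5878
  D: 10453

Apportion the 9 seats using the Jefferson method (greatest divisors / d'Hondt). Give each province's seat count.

Standard divisor 40765/9 ≈ 4529.444; standard quotas: A 2.414, B 2.981, C 1.298, D 2.308.
Rounding down gives 2, 2, 1, 2 = 7 seats, so the divisor must be adjusted.
With modified divisor 3600: modified quotas A 3.037, B 3.750, C 1.633, D 2.904.
Rounding down: A 3, B 3, C 1, D 2 (total 9).

A=3, B=3, C=1, D=2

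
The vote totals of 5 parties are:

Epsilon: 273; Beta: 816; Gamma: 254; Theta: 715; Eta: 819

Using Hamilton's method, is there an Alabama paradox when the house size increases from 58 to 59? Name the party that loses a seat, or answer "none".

At 58 seats: Epsilon 6, Beta 16, Gamma 5, Theta 14, Eta 17.
At 59 seats: Epsilon 5, Beta 17, Gamma 5, Theta 15, Eta 17.
Epsilon drops from 6 to 5.

Epsilon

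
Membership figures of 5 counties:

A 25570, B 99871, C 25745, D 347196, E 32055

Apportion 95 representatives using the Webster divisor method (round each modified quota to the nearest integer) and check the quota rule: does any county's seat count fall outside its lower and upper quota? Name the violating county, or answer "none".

Standard quotas: A 4.580, B 17.887, C 4.611, D 62.182, E 5.741.
Webster allocation: A 5, B 18, C 5, D 61, E 6.
D has quota 62.182 (lower 62, upper 63) but receives 61 — outside the quota interval.

D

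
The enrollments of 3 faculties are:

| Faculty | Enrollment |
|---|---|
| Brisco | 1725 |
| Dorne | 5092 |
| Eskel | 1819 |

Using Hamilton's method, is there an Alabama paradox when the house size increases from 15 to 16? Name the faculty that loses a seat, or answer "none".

At 15 seats: Brisco 3, Dorne 9, Eskel 3.
At 16 seats: Brisco 3, Dorne 10, Eskel 3.
No faculty's allocation decreased.

none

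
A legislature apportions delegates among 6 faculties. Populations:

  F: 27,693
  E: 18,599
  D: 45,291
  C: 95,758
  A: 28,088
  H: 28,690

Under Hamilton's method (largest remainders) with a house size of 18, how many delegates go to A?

2

The standard divisor is 244119/18 ≈ 13562.167.
Standard quotas: F 2.0419, E 1.3714, D 3.3395, C 7.0607, A 2.0711, H 2.1154.
Lower quotas: F 2, E 1, D 3, C 7, A 2, H 2 (sum 17, leaving 1 seat).
Remainders in descending order: E 0.3714, D 0.3395, H 0.1154, A 0.0711, C 0.0607, F 0.0419.
Largest remainder: E receives the extra seat.
A receives 2.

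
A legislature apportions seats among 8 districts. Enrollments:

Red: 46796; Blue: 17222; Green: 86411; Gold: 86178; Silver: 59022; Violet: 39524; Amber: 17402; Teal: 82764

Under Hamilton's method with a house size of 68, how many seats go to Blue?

3

Total 435319; standard divisor 435319/68 ≈ 6401.75.
Standard quotas: Red 7.3099, Blue 2.6902, Green 13.4980, Gold 13.4616, Silver 9.2197, Violet 6.1739, Amber 2.7183, Teal 12.9283.
Lower quotas: Red 7, Blue 2, Green 13, Gold 13, Silver 9, Violet 6, Amber 2, Teal 12 (sum 64, leaving 4 seats).
Remainders in descending order: Teal 0.9283, Amber 0.7183, Blue 0.6902, Green 0.4980, Gold 0.4616, Red 0.3099, Silver 0.2197, Violet 0.1739.
The surplus seats go to Teal, Amber, Blue, Green.
Blue receives 3.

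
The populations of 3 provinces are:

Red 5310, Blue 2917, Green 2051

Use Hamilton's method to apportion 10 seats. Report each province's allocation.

Red: 5; Blue: 3; Green: 2

Total 10278; standard divisor 10278/10 ≈ 1027.8.
Standard quotas: Red 5.1664, Blue 2.8381, Green 1.9955.
Lower quotas: Red 5, Blue 2, Green 1 (sum 8, leaving 2 seats).
Remainders in descending order: Green 0.9955, Blue 0.8381, Red 0.1664.
Largest remainders: Green, Blue receive the extra seats.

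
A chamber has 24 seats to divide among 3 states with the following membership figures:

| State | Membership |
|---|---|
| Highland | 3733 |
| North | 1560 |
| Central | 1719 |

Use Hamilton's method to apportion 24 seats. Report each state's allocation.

Highland: 13; North: 5; Central: 6

The standard divisor is 7012/24 ≈ 292.167.
Standard quotas: Highland 12.777, North 5.339, Central 5.884.
Lower quotas: Highland 12, North 5, Central 5 (sum 22, leaving 2 seats).
Remainders in descending order: Central 0.884, Highland 0.777, North 0.339.
Largest remainders: Central, Highland receive the extra seats.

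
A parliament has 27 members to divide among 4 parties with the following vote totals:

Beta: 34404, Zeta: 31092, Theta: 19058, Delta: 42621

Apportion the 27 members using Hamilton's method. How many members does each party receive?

Beta=7, Zeta=7, Theta=4, Delta=9

Total 127175; standard divisor 127175/27 ≈ 4710.185.
Standard quotas: Beta 7.3042, Zeta 6.6010, Theta 4.0461, Delta 9.0487.
Lower quotas: Beta 7, Zeta 6, Theta 4, Delta 9 (sum 26, leaving 1 seat).
Remainders in descending order: Zeta 0.6010, Beta 0.3042, Delta 0.0487, Theta 0.0461.
The surplus seat goes to Zeta.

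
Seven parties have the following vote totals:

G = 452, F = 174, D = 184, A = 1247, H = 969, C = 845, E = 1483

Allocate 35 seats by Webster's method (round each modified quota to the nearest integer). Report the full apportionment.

Standard divisor 5354/35 ≈ 152.971; standard quotas: G 2.955, F 1.137, D 1.203, A 8.152, H 6.335, C 5.524, E 9.695.
Rounding to the nearest integer gives G 3, F 1, D 1, A 8, H 6, C 6, E 10 — total 35, matching the house size, so no adjustment is needed.

G: 3; F: 1; D: 1; A: 8; H: 6; C: 6; E: 10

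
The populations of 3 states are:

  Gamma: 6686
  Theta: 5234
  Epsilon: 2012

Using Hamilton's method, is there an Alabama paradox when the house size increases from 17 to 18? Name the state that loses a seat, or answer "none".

At 17 seats: Gamma 8, Theta 6, Epsilon 3.
At 18 seats: Gamma 9, Theta 7, Epsilon 2.
Epsilon drops from 3 to 2.

Epsilon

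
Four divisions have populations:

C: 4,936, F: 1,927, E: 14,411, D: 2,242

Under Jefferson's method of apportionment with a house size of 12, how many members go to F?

1

Standard divisor 23516/12 ≈ 1959.667; standard quotas: C 2.519, F 0.983, E 7.354, D 1.144.
Rounding down gives 2, 0, 7, 1 = 10 seats, so the divisor must be adjusted.
With modified divisor 1700: modified quotas C 2.904, F 1.134, E 8.477, D 1.319.
Rounding down: C 2, F 1, E 8, D 1 (total 12).
F receives 1.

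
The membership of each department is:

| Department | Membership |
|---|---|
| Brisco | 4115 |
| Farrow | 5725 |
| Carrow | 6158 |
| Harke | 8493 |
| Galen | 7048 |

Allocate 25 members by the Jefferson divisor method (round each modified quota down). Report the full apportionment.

Brisco 3, Farrow 4, Carrow 5, Harke 7, Galen 6

Standard divisor 31539/25 ≈ 1261.56; standard quotas: Brisco 3.262, Farrow 4.538, Carrow 4.881, Harke 6.732, Galen 5.587.
Rounding down gives 3, 4, 4, 6, 5 = 22 seats, so the divisor must be adjusted.
With modified divisor 1160: modified quotas Brisco 3.547, Farrow 4.935, Carrow 5.309, Harke 7.322, Galen 6.076.
Rounding down: Brisco 3, Farrow 4, Carrow 5, Harke 7, Galen 6 (total 25).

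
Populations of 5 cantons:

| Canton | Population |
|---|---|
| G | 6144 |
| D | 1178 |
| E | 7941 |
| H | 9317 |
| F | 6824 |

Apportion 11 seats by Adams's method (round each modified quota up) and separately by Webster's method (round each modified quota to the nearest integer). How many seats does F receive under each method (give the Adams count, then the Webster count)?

2 and 3

Adams: G 2, D 1, E 3, H 3, F 2.
Webster: G 2, D 0, E 3, H 3, F 3.
F gets 2 under Adams and 3 under Webster.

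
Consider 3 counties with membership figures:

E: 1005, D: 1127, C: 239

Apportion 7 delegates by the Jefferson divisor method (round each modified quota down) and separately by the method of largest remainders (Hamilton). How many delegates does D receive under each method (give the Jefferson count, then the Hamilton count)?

4 and 3

Jefferson: E 3, D 4, C 0.
Hamilton: E 3, D 3, C 1.
D gets 4 under Jefferson and 3 under Hamilton.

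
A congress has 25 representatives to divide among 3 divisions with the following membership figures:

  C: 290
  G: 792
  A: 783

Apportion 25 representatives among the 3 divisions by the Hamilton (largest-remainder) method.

Standard divisor: 1865 ÷ 25 ≈ 74.6.
Standard quotas: C 3.887, G 10.617, A 10.496.
Lower quotas: C 3, G 10, A 10 (sum 23, leaving 2 seats).
Remainders in descending order: C 0.887, G 0.617, A 0.496.
The surplus seats go to C, G.

C 4, G 11, A 10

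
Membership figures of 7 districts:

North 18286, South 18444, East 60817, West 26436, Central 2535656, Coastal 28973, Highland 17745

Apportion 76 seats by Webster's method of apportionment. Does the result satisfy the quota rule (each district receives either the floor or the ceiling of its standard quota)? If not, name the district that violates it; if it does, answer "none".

Standard quotas: North 0.514, South 0.518, East 1.708, West 0.742, Central 71.206, Coastal 0.814, Highland 0.498.
Webster allocation: North 1, South 1, East 2, West 1, Central 70, Coastal 1, Highland 0.
Central has quota 71.206 (lower 71, upper 72) but receives 70 — outside the quota interval.

Central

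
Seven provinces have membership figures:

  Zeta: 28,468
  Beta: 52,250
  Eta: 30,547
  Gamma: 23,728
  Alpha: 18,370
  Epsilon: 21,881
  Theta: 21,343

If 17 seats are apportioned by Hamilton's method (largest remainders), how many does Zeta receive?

The standard divisor is 196587/17 ≈ 11563.941.
Standard quotas: Zeta 2.4618, Beta 4.5184, Eta 2.6416, Gamma 2.0519, Alpha 1.5886, Epsilon 1.8922, Theta 1.8457.
Lower quotas: Zeta 2, Beta 4, Eta 2, Gamma 2, Alpha 1, Epsilon 1, Theta 1 (sum 13, leaving 4 seats).
Remainders in descending order: Epsilon 0.8922, Theta 0.8457, Eta 0.6416, Alpha 0.5886, Beta 0.5184, Zeta 0.4618, Gamma 0.0519.
Largest remainders: Epsilon, Theta, Eta, Alpha receive the extra seats.
Zeta receives 2.

2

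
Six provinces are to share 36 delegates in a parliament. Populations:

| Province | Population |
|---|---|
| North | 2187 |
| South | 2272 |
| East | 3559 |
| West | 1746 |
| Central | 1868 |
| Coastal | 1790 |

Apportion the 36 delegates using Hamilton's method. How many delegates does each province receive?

North 6, South 6, East 9, West 5, Central 5, Coastal 5

The standard divisor is 13422/36 ≈ 372.833.
Standard quotas: North 5.866, South 6.094, East 9.546, West 4.683, Central 5.010, Coastal 4.801.
Lower quotas: North 5, South 6, East 9, West 4, Central 5, Coastal 4 (sum 33, leaving 3 seats).
Remainders in descending order: North 0.866, Coastal 0.801, West 0.683, East 0.546, South 0.094, Central 0.010.
Largest remainders: North, Coastal, West receive the extra seats.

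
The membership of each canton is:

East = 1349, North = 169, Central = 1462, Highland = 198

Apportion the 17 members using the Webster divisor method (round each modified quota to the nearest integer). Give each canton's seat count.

Standard divisor 3178/17 ≈ 186.941; standard quotas: East 7.216, North 0.904, Central 7.821, Highland 1.059.
Rounding to the nearest integer gives East 7, North 1, Central 8, Highland 1 — total 17, matching the house size, so no adjustment is needed.

East=7; North=1; Central=8; Highland=1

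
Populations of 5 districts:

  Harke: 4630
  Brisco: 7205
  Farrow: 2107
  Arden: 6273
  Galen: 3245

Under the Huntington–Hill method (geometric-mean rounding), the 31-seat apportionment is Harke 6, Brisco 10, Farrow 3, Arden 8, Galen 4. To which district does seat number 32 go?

Arden

Priority for the next seat is population ÷ (√(s·(s+1))).
Priorities: Harke 714.425, Brisco 686.970, Farrow 608.239, Arden 739.280, Galen 725.604.
Highest priority: Arden.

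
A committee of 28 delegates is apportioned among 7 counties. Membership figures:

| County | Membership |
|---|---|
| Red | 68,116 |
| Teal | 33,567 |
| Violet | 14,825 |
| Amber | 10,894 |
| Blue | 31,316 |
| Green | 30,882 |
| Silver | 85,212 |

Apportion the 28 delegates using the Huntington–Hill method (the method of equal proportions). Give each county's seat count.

Red=7, Teal=3, Violet=2, Amber=1, Blue=3, Green=3, Silver=9

With divisor 9866: modified quotas Red 6.904, Teal 3.402, Violet 1.503, Amber 1.104, Blue 3.174, Green 3.130, Silver 8.637.
Geometric-mean thresholds: Red √(6·7)=6.481, Teal √(3·4)=3.464, Violet √(1·2)=1.414, Amber √(1·2)=1.414, Blue √(3·4)=3.464, Green √(3·4)=3.464, Silver √(8·9)=8.485.
Each quota rounded against its threshold gives Red 7, Teal 3, Violet 2, Amber 1, Blue 3, Green 3, Silver 9 (total 28).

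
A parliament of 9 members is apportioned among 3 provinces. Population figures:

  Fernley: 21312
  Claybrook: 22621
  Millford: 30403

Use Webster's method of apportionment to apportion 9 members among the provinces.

Fernley=2, Claybrook=3, Millford=4

Standard divisor 74336/9 ≈ 8259.556; standard quotas: Fernley 2.580, Claybrook 2.739, Millford 3.681.
Rounding to the nearest integer gives 3, 3, 4 = 10 seats, so the divisor must be adjusted.
With modified divisor 8600: modified quotas Fernley 2.478, Claybrook 2.630, Millford 3.535.
Rounding to the nearest integer: Fernley 2, Claybrook 3, Millford 4 (total 9).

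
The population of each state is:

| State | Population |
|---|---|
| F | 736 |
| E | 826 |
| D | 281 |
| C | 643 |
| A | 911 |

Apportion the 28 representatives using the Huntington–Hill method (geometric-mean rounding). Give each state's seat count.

F: 6; E: 7; D: 2; C: 5; A: 8

With divisor 120: modified quotas F 6.133, E 6.883, D 2.342, C 5.358, A 7.592.
Geometric-mean thresholds: F √(6·7)=6.481, E √(6·7)=6.481, D √(2·3)=2.449, C √(5·6)=5.477, A √(7·8)=7.483.
Each quota rounded against its threshold gives F 6, E 7, D 2, C 5, A 8 (total 28).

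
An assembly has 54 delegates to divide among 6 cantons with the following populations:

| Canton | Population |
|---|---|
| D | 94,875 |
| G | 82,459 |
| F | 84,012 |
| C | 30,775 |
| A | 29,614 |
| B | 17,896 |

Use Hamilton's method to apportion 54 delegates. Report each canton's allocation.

Standard divisor: 339631 ÷ 54 ≈ 6289.463.
Standard quotas: D 15.0848, G 13.1107, F 13.3576, C 4.8931, A 4.7085, B 2.8454.
Lower quotas: D 15, G 13, F 13, C 4, A 4, B 2 (sum 51, leaving 3 seats).
Remainders in descending order: C 0.8931, B 0.8454, A 0.7085, F 0.3576, G 0.1107, D 0.0848.
Largest remainders: C, B, A receive the extra seats.

D=15, G=13, F=13, C=5, A=5, B=3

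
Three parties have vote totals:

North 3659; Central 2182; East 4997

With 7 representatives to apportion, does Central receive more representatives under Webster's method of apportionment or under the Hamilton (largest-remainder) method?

Webster: North 3, Central 1, East 3.
Hamilton: North 2, Central 2, East 3.
Central gets 1 under Webster and 2 under Hamilton.

Hamilton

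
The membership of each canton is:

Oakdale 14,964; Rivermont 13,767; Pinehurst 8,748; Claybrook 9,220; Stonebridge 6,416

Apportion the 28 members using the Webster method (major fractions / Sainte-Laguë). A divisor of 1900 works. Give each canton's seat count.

With modified divisor 1900: modified quotas Oakdale 7.876, Rivermont 7.246, Pinehurst 4.604, Claybrook 4.853, Stonebridge 3.377.
Rounding to the nearest integer: Oakdale 8, Rivermont 7, Pinehurst 5, Claybrook 5, Stonebridge 3 (total 28).

Oakdale=8; Rivermont=7; Pinehurst=5; Claybrook=5; Stonebridge=3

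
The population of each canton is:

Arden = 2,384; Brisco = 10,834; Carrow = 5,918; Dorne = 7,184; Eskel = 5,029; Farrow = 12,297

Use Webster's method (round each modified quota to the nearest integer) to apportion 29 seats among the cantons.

Arden: 2, Brisco: 7, Carrow: 4, Dorne: 5, Eskel: 3, Farrow: 8

Standard divisor 43646/29 ≈ 1505.034; standard quotas: Arden 1.584, Brisco 7.199, Carrow 3.932, Dorne 4.773, Eskel 3.341, Farrow 8.171.
Rounding to the nearest integer gives Arden 2, Brisco 7, Carrow 4, Dorne 5, Eskel 3, Farrow 8 — total 29, matching the house size, so no adjustment is needed.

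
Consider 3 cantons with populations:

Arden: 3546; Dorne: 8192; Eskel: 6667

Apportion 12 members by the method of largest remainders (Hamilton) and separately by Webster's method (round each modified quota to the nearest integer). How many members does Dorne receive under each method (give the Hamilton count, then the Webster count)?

5 and 6

Hamilton: Arden 2, Dorne 5, Eskel 5.
Webster: Arden 2, Dorne 6, Eskel 4.
Dorne gets 5 under Hamilton and 6 under Webster.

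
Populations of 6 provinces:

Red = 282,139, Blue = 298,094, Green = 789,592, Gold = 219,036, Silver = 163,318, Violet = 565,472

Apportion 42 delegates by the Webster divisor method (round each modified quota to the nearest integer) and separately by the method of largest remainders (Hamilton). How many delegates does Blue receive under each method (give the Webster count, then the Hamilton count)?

Webster: Red 5, Blue 5, Green 15, Gold 4, Silver 3, Violet 10.
Hamilton: Red 5, Blue 6, Green 14, Gold 4, Silver 3, Violet 10.
Blue gets 5 under Webster and 6 under Hamilton.

5 and 6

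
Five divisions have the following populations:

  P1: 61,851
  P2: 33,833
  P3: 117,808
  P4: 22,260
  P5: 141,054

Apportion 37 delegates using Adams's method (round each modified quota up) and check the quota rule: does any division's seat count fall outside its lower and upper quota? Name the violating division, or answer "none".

none

Standard quotas: P1 6.073, P2 3.322, P3 11.568, P4 2.186, P5 13.851.
Adams allocation: P1 6, P2 4, P3 11, P4 3, P5 13.
Every allocation lies between the lower and upper quota.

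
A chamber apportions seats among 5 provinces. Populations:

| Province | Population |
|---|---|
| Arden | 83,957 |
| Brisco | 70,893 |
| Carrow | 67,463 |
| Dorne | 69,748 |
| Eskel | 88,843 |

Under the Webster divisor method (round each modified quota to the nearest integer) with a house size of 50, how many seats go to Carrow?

9

Standard divisor 380904/50 ≈ 7618.08; standard quotas: Arden 11.021, Brisco 9.306, Carrow 8.856, Dorne 9.156, Eskel 11.662.
Rounding to the nearest integer gives Arden 11, Brisco 9, Carrow 9, Dorne 9, Eskel 12 — total 50, matching the house size, so no adjustment is needed.
Carrow receives 9.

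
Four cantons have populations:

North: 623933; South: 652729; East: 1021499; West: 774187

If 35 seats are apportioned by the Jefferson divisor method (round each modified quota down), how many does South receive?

7

Standard divisor 3072348/35 ≈ 87781.371; standard quotas: North 7.108, South 7.436, East 11.637, West 8.819.
Rounding down gives 7, 7, 11, 8 = 33 seats, so the divisor must be adjusted.
With modified divisor 83400: modified quotas North 7.481, South 7.826, East 12.248, West 9.283.
Rounding down: North 7, South 7, East 12, West 9 (total 35).
South receives 7.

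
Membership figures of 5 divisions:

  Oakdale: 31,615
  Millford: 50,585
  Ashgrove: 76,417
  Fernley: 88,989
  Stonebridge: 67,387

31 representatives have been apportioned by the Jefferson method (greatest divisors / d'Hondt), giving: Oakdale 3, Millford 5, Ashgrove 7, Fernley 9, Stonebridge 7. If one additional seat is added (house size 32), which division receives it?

Priority for the next seat is population ÷ (current seats + 1).
Priorities: Oakdale 7903.750, Millford 8430.833, Ashgrove 9552.125, Fernley 8898.900, Stonebridge 8423.375.
Highest priority: Ashgrove.

Ashgrove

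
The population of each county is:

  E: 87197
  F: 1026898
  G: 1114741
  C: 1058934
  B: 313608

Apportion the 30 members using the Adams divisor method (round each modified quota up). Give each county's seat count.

Standard divisor 3601378/30 ≈ 120045.933; standard quotas: E 0.726, F 8.554, G 9.286, C 8.821, B 2.612.
Rounding up gives 1, 9, 10, 9, 3 = 32 seats, so the divisor must be adjusted.
With modified divisor 130400: modified quotas E 0.669, F 7.875, G 8.549, C 8.121, B 2.405.
Rounding up: E 1, F 8, G 9, C 9, B 3 (total 30).

E: 1, F: 8, G: 9, C: 9, B: 3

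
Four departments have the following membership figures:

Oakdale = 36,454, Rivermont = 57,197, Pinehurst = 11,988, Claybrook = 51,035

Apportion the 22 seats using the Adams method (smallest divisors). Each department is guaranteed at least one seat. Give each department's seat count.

Standard divisor 156674/22 ≈ 7121.545; standard quotas: Oakdale 5.119, Rivermont 8.032, Pinehurst 1.683, Claybrook 7.166.
Rounding up gives 6, 9, 2, 8 = 25 seats, so the divisor must be adjusted.
With modified divisor 7700: modified quotas Oakdale 4.734, Rivermont 7.428, Pinehurst 1.557, Claybrook 6.628.
Rounding up: Oakdale 5, Rivermont 8, Pinehurst 2, Claybrook 7 (total 22).

Oakdale=5, Rivermont=8, Pinehurst=2, Claybrook=7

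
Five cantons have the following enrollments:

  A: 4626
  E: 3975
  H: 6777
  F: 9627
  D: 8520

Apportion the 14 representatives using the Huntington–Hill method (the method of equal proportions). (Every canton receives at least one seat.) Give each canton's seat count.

A 2; E 2; H 3; F 4; D 3

With divisor 2613: modified quotas A 1.770, E 1.521, H 2.594, F 3.684, D 3.261.
Geometric-mean thresholds: A √(1·2)=1.414, E √(1·2)=1.414, H √(2·3)=2.449, F √(3·4)=3.464, D √(3·4)=3.464.
Each quota rounded against its threshold gives A 2, E 2, H 3, F 4, D 3 (total 14).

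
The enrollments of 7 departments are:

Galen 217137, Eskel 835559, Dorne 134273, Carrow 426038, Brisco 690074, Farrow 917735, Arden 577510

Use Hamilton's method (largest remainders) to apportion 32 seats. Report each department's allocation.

Galen 2; Eskel 7; Dorne 1; Carrow 3; Brisco 6; Farrow 8; Arden 5

Standard divisor: 3798326 ÷ 32 ≈ 118697.688.
Standard quotas: Galen 1.8293, Eskel 7.0394, Dorne 1.1312, Carrow 3.5893, Brisco 5.8137, Farrow 7.7317, Arden 4.8654.
Lower quotas: Galen 1, Eskel 7, Dorne 1, Carrow 3, Brisco 5, Farrow 7, Arden 4 (sum 28, leaving 4 seats).
Remainders in descending order: Arden 0.8654, Galen 0.8293, Brisco 0.8137, Farrow 0.7317, Carrow 0.5893, Dorne 0.1312, Eskel 0.0394.
The surplus seats go to Arden, Galen, Brisco, Farrow.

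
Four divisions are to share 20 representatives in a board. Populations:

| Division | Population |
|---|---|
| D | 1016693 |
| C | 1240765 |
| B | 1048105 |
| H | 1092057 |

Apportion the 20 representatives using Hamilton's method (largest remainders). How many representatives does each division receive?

Standard divisor: 4397620 ÷ 20 = 219881.
Standard quotas: D 4.6238, C 5.6429, B 4.7667, H 4.9666.
Lower quotas: D 4, C 5, B 4, H 4 (sum 17, leaving 3 seats).
Remainders in descending order: H 0.9666, B 0.7667, C 0.6429, D 0.6238.
The surplus seats go to H, B, C.

D: 4; C: 6; B: 5; H: 5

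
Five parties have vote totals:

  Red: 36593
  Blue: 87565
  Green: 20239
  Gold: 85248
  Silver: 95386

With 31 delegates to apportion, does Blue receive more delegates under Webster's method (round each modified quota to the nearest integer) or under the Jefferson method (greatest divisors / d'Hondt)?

Jefferson

Webster: Red 4, Blue 8, Green 2, Gold 8, Silver 9.
Jefferson: Red 3, Blue 9, Green 2, Gold 8, Silver 9.
Blue gets 8 under Webster and 9 under Jefferson.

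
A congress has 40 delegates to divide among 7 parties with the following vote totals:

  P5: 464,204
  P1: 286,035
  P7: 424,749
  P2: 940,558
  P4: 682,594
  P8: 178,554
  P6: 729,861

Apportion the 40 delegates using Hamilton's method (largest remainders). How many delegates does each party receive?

Standard divisor: 3706555 ÷ 40 ≈ 92663.875.
Standard quotas: P5 5.0095, P1 3.0868, P7 4.5838, P2 10.1502, P4 7.3663, P8 1.9269, P6 7.8764.
Lower quotas: P5 5, P1 3, P7 4, P2 10, P4 7, P8 1, P6 7 (sum 37, leaving 3 seats).
Remainders in descending order: P8 0.9269, P6 0.8764, P7 0.5838, P4 0.3663, P2 0.1502, P1 0.0868, P5 0.0095.
The surplus seats go to P8, P6, P7.

P5 5; P1 3; P7 5; P2 10; P4 7; P8 2; P6 8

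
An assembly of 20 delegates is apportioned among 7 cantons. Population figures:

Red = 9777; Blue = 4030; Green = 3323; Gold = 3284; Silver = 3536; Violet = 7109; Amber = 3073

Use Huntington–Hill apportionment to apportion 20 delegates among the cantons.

With divisor 1715: modified quotas Red 5.701, Blue 2.350, Green 1.938, Gold 1.915, Silver 2.062, Violet 4.145, Amber 1.792.
Geometric-mean thresholds: Red √(5·6)=5.477, Blue √(2·3)=2.449, Green √(1·2)=1.414, Gold √(1·2)=1.414, Silver √(2·3)=2.449, Violet √(4·5)=4.472, Amber √(1·2)=1.414.
Each quota rounded against its threshold gives Red 6, Blue 2, Green 2, Gold 2, Silver 2, Violet 4, Amber 2 (total 20).

Red: 6; Blue: 2; Green: 2; Gold: 2; Silver: 2; Violet: 4; Amber: 2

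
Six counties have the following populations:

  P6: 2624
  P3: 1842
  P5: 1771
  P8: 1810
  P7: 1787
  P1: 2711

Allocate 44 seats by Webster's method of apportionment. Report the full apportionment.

Standard divisor 12545/44 ≈ 285.114; standard quotas: P6 9.203, P3 6.461, P5 6.212, P8 6.348, P7 6.268, P1 9.508.
Rounding to the nearest integer gives 9, 6, 6, 6, 6, 10 = 43 seats, so the divisor must be adjusted.
With modified divisor 280: modified quotas P6 9.371, P3 6.579, P5 6.325, P8 6.464, P7 6.382, P1 9.682.
Rounding to the nearest integer: P6 9, P3 7, P5 6, P8 6, P7 6, P1 10 (total 44).

P6 9, P3 7, P5 6, P8 6, P7 6, P1 10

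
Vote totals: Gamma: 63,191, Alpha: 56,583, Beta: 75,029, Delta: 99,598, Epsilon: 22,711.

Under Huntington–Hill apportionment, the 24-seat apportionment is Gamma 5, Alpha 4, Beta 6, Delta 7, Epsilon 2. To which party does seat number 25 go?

Priority for the next seat is population ÷ (√(s·(s+1))).
Priorities: Gamma 11537.045, Alpha 12652.343, Beta 11577.226, Delta 13309.343, Epsilon 9271.727.
Highest priority: Delta.

Delta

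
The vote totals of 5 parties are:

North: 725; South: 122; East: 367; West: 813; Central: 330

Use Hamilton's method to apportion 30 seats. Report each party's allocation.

The standard divisor is 2357/30 ≈ 78.567.
Standard quotas: North 9.228, South 1.553, East 4.671, West 10.348, Central 4.200.
Lower quotas: North 9, South 1, East 4, West 10, Central 4 (sum 28, leaving 2 seats).
Remainders in descending order: East 0.671, South 0.553, West 0.348, North 0.228, Central 0.200.
The surplus seats go to East, South.

North 9, South 2, East 5, West 10, Central 4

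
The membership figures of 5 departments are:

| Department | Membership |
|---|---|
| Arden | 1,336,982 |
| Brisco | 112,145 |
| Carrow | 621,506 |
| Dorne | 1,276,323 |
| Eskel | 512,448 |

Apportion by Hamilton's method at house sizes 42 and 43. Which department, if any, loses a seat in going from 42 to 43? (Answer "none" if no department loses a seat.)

none

At 42 seats: Arden 14, Brisco 1, Carrow 7, Dorne 14, Eskel 6.
At 43 seats: Arden 15, Brisco 1, Carrow 7, Dorne 14, Eskel 6.
No department's allocation decreased.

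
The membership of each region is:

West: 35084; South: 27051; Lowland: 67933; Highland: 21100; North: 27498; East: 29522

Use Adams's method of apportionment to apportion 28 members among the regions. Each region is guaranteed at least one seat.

Standard divisor 208188/28 ≈ 7435.286; standard quotas: West 4.719, South 3.638, Lowland 9.137, Highland 2.838, North 3.698, East 3.971.
Rounding up gives 5, 4, 10, 3, 4, 4 = 30 seats, so the divisor must be adjusted.
With modified divisor 8600: modified quotas West 4.080, South 3.145, Lowland 7.899, Highland 2.453, North 3.197, East 3.433.
Rounding up: West 5, South 4, Lowland 8, Highland 3, North 4, East 4 (total 28).

West 5, South 4, Lowland 8, Highland 3, North 4, East 4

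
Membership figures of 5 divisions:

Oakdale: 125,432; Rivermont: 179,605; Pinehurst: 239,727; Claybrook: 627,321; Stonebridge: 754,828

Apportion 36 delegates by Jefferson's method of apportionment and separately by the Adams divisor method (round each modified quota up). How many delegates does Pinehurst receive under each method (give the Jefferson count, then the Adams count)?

Jefferson: Oakdale 2, Rivermont 3, Pinehurst 4, Claybrook 12, Stonebridge 15.
Adams: Oakdale 3, Rivermont 4, Pinehurst 5, Claybrook 11, Stonebridge 13.
Pinehurst gets 4 under Jefferson and 5 under Adams.

4 and 5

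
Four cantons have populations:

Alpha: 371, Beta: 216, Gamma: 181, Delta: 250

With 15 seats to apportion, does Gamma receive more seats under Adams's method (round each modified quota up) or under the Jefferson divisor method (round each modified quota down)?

Adams: Alpha 5, Beta 3, Gamma 3, Delta 4.
Jefferson: Alpha 6, Beta 3, Gamma 2, Delta 4.
Gamma gets 3 under Adams and 2 under Jefferson.

Adams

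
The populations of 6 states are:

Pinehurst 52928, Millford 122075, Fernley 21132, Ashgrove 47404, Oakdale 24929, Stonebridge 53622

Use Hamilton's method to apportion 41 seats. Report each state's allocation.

Total 322090; standard divisor 322090/41 ≈ 7855.854.
Standard quotas: Pinehurst 6.7374, Millford 15.5394, Fernley 2.6900, Ashgrove 6.0342, Oakdale 3.1733, Stonebridge 6.8257.
Lower quotas: Pinehurst 6, Millford 15, Fernley 2, Ashgrove 6, Oakdale 3, Stonebridge 6 (sum 38, leaving 3 seats).
Remainders in descending order: Stonebridge 0.8257, Pinehurst 0.7374, Fernley 0.6900, Millford 0.5394, Oakdale 0.1733, Ashgrove 0.0342.
Largest remainders: Stonebridge, Pinehurst, Fernley receive the extra seats.

Pinehurst 7, Millford 15, Fernley 3, Ashgrove 6, Oakdale 3, Stonebridge 7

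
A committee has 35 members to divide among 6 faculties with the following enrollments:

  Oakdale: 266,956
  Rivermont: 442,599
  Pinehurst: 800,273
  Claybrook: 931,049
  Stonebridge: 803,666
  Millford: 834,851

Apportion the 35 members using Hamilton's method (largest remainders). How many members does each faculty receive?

Standard divisor: 4079394 ÷ 35 ≈ 116554.114.
Standard quotas: Oakdale 2.2904, Rivermont 3.7974, Pinehurst 6.8661, Claybrook 7.9881, Stonebridge 6.8952, Millford 7.1628.
Lower quotas: Oakdale 2, Rivermont 3, Pinehurst 6, Claybrook 7, Stonebridge 6, Millford 7 (sum 31, leaving 4 seats).
Remainders in descending order: Claybrook 0.9881, Stonebridge 0.8952, Pinehurst 0.8661, Rivermont 0.7974, Oakdale 0.2904, Millford 0.1628.
Largest remainders: Claybrook, Stonebridge, Pinehurst, Rivermont receive the extra seats.

Oakdale 2, Rivermont 4, Pinehurst 7, Claybrook 8, Stonebridge 7, Millford 7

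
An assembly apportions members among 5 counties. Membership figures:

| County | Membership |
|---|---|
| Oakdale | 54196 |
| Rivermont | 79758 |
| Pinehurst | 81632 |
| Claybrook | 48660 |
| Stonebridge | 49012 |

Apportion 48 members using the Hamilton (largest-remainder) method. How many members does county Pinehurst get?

Total 313258; standard divisor 313258/48 ≈ 6526.208.
Standard quotas: Oakdale 8.3044, Rivermont 12.2212, Pinehurst 12.5083, Claybrook 7.4561, Stonebridge 7.5100.
Lower quotas: Oakdale 8, Rivermont 12, Pinehurst 12, Claybrook 7, Stonebridge 7 (sum 46, leaving 2 seats).
Remainders in descending order: Stonebridge 0.5100, Pinehurst 0.5083, Claybrook 0.4561, Oakdale 0.3044, Rivermont 0.2212.
The surplus seats go to Stonebridge, Pinehurst.
Pinehurst receives 13.

13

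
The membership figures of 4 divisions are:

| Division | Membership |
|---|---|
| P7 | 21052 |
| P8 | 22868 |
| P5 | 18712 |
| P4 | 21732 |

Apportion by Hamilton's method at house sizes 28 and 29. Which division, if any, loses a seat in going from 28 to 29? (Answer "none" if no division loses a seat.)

none

At 28 seats: P7 7, P8 8, P5 6, P4 7.
At 29 seats: P7 7, P8 8, P5 6, P4 8.
No division's allocation decreased.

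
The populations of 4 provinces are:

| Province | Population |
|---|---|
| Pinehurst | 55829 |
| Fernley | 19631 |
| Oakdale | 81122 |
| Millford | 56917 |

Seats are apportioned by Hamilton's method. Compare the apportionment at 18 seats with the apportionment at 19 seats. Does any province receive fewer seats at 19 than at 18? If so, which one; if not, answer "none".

none

At 18 seats: Pinehurst 5, Fernley 1, Oakdale 7, Millford 5.
At 19 seats: Pinehurst 5, Fernley 2, Oakdale 7, Millford 5.
No province's allocation decreased.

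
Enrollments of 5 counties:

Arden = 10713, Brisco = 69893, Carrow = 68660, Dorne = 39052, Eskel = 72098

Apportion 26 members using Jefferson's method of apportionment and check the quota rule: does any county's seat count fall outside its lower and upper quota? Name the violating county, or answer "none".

none

Standard quotas: Arden 1.070, Brisco 6.978, Carrow 6.855, Dorne 3.899, Eskel 7.198.
Jefferson allocation: Arden 1, Brisco 7, Carrow 7, Dorne 4, Eskel 7.
Every allocation lies between the lower and upper quota.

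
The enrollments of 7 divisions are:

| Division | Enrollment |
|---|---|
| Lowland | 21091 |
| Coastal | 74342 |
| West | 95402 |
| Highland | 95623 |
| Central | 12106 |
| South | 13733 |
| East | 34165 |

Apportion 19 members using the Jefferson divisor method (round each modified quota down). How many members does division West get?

6

Standard divisor 346462/19 ≈ 18234.842; standard quotas: Lowland 1.157, Coastal 4.077, West 5.232, Highland 5.244, Central 0.664, South 0.753, East 1.874.
Rounding down gives 1, 4, 5, 5, 0, 0, 1 = 16 seats, so the divisor must be adjusted.
With modified divisor 15400: modified quotas Lowland 1.370, Coastal 4.827, West 6.195, Highland 6.209, Central 0.786, South 0.892, East 2.219.
Rounding down: Lowland 1, Coastal 4, West 6, Highland 6, Central 0, South 0, East 2 (total 19).
West receives 6.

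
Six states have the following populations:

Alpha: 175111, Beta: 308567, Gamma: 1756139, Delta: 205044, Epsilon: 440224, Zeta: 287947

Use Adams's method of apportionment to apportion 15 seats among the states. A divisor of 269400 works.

With modified divisor 269400: modified quotas Alpha 0.650, Beta 1.145, Gamma 6.519, Delta 0.761, Epsilon 1.634, Zeta 1.069.
Rounding up: Alpha 1, Beta 2, Gamma 7, Delta 1, Epsilon 2, Zeta 2 (total 15).

Alpha 1, Beta 2, Gamma 7, Delta 1, Epsilon 2, Zeta 2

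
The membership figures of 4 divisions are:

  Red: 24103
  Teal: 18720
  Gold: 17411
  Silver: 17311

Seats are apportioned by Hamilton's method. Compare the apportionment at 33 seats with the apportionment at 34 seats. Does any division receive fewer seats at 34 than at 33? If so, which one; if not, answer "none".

At 33 seats: Red 10, Teal 8, Gold 8, Silver 7.
At 34 seats: Red 10, Teal 8, Gold 8, Silver 8.
No division's allocation decreased.

none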